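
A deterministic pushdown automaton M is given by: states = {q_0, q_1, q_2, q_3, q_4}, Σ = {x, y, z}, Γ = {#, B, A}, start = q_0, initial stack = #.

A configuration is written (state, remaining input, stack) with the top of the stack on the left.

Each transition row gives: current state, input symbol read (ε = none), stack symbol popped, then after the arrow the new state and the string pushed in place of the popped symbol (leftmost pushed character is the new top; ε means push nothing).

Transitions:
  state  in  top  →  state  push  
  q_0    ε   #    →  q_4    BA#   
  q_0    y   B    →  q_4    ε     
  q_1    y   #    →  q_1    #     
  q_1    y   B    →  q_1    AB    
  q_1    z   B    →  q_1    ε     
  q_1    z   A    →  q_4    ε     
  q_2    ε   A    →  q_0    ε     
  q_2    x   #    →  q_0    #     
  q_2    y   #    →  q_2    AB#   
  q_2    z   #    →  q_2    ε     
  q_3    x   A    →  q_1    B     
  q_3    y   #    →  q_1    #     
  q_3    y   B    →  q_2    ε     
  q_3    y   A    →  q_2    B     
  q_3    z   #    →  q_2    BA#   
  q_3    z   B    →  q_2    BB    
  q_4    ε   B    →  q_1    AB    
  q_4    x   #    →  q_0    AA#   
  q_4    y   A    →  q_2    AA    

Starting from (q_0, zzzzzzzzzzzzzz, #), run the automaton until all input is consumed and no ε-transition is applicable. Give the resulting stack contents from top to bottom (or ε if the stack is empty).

(q_0, zzzzzzzzzzzzzz, #)
  ε-move, top #: go to q_4, push BA# → (q_4, zzzzzzzzzzzzzz, BA#)
  ε-move, top B: go to q_1, push AB → (q_1, zzzzzzzzzzzzzz, ABA#)
  read z, top A: go to q_4, push ε → (q_4, zzzzzzzzzzzzz, BA#)
  ε-move, top B: go to q_1, push AB → (q_1, zzzzzzzzzzzzz, ABA#)
  read z, top A: go to q_4, push ε → (q_4, zzzzzzzzzzzz, BA#)
  ε-move, top B: go to q_1, push AB → (q_1, zzzzzzzzzzzz, ABA#)
  read z, top A: go to q_4, push ε → (q_4, zzzzzzzzzzz, BA#)
  ε-move, top B: go to q_1, push AB → (q_1, zzzzzzzzzzz, ABA#)
  read z, top A: go to q_4, push ε → (q_4, zzzzzzzzzz, BA#)
  ε-move, top B: go to q_1, push AB → (q_1, zzzzzzzzzz, ABA#)
  read z, top A: go to q_4, push ε → (q_4, zzzzzzzzz, BA#)
  ε-move, top B: go to q_1, push AB → (q_1, zzzzzzzzz, ABA#)
  read z, top A: go to q_4, push ε → (q_4, zzzzzzzz, BA#)
  ε-move, top B: go to q_1, push AB → (q_1, zzzzzzzz, ABA#)
  read z, top A: go to q_4, push ε → (q_4, zzzzzzz, BA#)
  ε-move, top B: go to q_1, push AB → (q_1, zzzzzzz, ABA#)
  read z, top A: go to q_4, push ε → (q_4, zzzzzz, BA#)
  ε-move, top B: go to q_1, push AB → (q_1, zzzzzz, ABA#)
  read z, top A: go to q_4, push ε → (q_4, zzzzz, BA#)
  ε-move, top B: go to q_1, push AB → (q_1, zzzzz, ABA#)
  read z, top A: go to q_4, push ε → (q_4, zzzz, BA#)
  ε-move, top B: go to q_1, push AB → (q_1, zzzz, ABA#)
  read z, top A: go to q_4, push ε → (q_4, zzz, BA#)
  ε-move, top B: go to q_1, push AB → (q_1, zzz, ABA#)
  read z, top A: go to q_4, push ε → (q_4, zz, BA#)
  ε-move, top B: go to q_1, push AB → (q_1, zz, ABA#)
  read z, top A: go to q_4, push ε → (q_4, z, BA#)
  ε-move, top B: go to q_1, push AB → (q_1, z, ABA#)
  read z, top A: go to q_4, push ε → (q_4, ε, BA#)
  ε-move, top B: go to q_1, push AB → (q_1, ε, ABA#)
All input consumed in state q_1 with stack ABA#.

ABA#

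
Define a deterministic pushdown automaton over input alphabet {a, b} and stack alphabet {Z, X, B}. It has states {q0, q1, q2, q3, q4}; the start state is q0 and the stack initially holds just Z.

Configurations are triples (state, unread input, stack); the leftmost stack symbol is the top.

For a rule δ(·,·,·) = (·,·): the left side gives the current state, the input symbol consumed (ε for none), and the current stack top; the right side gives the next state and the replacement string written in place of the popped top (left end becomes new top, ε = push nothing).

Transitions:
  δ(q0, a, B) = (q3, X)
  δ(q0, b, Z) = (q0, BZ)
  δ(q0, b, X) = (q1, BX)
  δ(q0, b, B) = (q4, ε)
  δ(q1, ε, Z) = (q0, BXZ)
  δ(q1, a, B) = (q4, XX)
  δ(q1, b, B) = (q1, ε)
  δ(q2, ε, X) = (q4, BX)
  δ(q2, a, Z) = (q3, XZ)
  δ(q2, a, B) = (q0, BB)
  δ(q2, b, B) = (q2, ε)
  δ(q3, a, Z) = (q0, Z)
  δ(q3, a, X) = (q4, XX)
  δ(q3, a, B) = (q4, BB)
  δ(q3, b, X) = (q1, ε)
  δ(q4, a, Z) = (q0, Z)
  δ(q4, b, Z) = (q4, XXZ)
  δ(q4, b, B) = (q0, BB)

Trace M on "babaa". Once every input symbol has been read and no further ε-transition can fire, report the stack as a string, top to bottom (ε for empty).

(q0, babaa, Z)
  read b, top Z: go to q0, push BZ → (q0, abaa, BZ)
  read a, top B: go to q3, push X → (q3, baa, XZ)
  read b, top X: go to q1, push ε → (q1, aa, Z)
  ε-move, top Z: go to q0, push BXZ → (q0, aa, BXZ)
  read a, top B: go to q3, push X → (q3, a, XXZ)
  read a, top X: go to q4, push XX → (q4, ε, XXXZ)
All input consumed in state q4 with stack XXXZ.

XXXZ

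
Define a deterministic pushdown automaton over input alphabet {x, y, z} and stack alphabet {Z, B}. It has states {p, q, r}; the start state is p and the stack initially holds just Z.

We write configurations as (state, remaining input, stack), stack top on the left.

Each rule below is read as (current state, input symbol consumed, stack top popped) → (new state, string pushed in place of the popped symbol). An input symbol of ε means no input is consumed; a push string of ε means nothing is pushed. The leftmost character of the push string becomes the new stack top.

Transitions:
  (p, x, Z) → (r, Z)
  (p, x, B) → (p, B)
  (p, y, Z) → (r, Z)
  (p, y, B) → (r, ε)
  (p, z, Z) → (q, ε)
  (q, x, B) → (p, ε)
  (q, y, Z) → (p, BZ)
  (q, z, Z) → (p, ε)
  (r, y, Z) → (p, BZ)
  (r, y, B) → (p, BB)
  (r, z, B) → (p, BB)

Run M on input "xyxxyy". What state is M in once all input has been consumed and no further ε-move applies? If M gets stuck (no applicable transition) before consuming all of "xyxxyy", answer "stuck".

p

(p, xyxxyy, Z) ⊢ (r, yxxyy, Z) ⊢ (p, xxyy, BZ) ⊢ (p, xyy, BZ) ⊢ (p, yy, BZ) ⊢ (r, y, Z) ⊢ (p, ε, BZ)
All input consumed; M is in state p.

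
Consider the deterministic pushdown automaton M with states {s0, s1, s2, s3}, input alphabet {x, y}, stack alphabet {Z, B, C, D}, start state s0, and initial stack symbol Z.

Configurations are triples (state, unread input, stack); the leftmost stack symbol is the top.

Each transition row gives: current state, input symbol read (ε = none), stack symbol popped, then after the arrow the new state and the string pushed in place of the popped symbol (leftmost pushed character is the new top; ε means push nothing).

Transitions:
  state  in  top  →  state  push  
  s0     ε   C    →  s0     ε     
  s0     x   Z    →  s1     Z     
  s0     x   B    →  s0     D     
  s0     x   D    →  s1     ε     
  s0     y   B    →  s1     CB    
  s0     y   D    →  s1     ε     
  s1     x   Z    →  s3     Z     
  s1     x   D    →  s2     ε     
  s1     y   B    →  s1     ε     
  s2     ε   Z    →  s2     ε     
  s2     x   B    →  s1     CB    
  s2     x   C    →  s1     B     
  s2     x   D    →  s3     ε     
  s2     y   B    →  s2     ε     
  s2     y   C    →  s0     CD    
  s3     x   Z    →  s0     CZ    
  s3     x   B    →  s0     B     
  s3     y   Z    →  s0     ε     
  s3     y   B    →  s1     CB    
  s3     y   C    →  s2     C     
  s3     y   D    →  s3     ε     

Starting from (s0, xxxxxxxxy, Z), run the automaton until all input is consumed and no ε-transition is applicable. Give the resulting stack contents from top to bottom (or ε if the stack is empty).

(s0, xxxxxxxxy, Z) ⊢ (s1, xxxxxxxy, Z) ⊢ (s3, xxxxxxy, Z) ⊢ (s0, xxxxxy, CZ) ⊢ (s0, xxxxxy, Z) ⊢ (s1, xxxxy, Z) ⊢ (s3, xxxy, Z) ⊢ (s0, xxy, CZ) ⊢ (s0, xxy, Z) ⊢ (s1, xy, Z) ⊢ (s3, y, Z) ⊢ (s0, ε, ε)
All input consumed in state s0 with stack ε.

ε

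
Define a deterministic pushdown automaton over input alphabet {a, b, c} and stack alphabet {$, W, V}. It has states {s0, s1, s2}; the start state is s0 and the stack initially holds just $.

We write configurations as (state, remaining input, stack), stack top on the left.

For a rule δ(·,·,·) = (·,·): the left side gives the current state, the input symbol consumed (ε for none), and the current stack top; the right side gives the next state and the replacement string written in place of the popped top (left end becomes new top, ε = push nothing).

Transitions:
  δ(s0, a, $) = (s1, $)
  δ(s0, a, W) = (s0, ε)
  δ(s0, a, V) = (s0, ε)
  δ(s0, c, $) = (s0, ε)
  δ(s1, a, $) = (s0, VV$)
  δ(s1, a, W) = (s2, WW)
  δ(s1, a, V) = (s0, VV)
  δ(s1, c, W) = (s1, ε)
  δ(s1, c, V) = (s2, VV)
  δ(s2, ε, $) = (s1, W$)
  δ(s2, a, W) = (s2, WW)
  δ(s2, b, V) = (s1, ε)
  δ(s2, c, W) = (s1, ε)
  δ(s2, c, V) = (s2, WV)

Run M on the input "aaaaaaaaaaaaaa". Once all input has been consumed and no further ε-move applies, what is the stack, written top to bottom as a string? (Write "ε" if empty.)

VV$

(s0, aaaaaaaaaaaaaa, $) ⊢ (s1, aaaaaaaaaaaaa, $) ⊢ (s0, aaaaaaaaaaaa, VV$) ⊢ (s0, aaaaaaaaaaa, V$) ⊢ (s0, aaaaaaaaaa, $) ⊢ (s1, aaaaaaaaa, $) ⊢ (s0, aaaaaaaa, VV$) ⊢ (s0, aaaaaaa, V$) ⊢ (s0, aaaaaa, $) ⊢ (s1, aaaaa, $) ⊢ (s0, aaaa, VV$) ⊢ (s0, aaa, V$) ⊢ (s0, aa, $) ⊢ (s1, a, $) ⊢ (s0, ε, VV$)
All input consumed in state s0 with stack VV$.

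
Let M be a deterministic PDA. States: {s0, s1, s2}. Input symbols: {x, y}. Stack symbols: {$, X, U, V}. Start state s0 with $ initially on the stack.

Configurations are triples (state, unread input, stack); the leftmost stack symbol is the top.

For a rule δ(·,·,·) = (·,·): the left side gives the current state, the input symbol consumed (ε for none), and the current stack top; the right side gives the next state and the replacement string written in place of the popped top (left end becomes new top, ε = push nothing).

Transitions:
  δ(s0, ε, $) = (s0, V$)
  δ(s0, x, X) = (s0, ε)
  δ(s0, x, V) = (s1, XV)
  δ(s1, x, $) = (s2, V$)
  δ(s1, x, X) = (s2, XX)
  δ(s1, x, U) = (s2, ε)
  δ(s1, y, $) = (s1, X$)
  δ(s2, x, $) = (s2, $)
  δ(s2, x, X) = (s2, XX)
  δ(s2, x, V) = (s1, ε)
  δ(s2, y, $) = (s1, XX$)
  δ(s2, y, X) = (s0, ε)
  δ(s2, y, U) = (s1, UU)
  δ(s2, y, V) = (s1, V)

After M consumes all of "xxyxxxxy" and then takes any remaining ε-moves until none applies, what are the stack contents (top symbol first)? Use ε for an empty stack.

(s0, xxyxxxxy, $)
  ε-move, top $: go to s0, push V$ → (s0, xxyxxxxy, V$)
  read x, top V: go to s1, push XV → (s1, xyxxxxy, XV$)
  read x, top X: go to s2, push XX → (s2, yxxxxy, XXV$)
  read y, top X: go to s0, push ε → (s0, xxxxy, XV$)
  read x, top X: go to s0, push ε → (s0, xxxy, V$)
  read x, top V: go to s1, push XV → (s1, xxy, XV$)
  read x, top X: go to s2, push XX → (s2, xy, XXV$)
  read x, top X: go to s2, push XX → (s2, y, XXXV$)
  read y, top X: go to s0, push ε → (s0, ε, XXV$)
All input consumed in state s0 with stack XXV$.

XXV$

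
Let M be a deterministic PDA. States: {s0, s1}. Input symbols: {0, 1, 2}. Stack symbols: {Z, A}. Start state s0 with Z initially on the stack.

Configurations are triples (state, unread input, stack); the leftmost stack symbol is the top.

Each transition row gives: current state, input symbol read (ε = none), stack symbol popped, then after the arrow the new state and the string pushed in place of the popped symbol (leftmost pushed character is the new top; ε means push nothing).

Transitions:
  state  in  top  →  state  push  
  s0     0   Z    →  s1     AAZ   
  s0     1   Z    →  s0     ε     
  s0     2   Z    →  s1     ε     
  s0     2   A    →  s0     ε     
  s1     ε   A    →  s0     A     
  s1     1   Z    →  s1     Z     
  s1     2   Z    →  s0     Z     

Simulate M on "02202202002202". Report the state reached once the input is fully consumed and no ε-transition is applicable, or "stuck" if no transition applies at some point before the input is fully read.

(s0, 02202202002202, Z) ⊢ (s1, 2202202002202, AAZ) ⊢ (s0, 2202202002202, AAZ) ⊢ (s0, 202202002202, AZ) ⊢ (s0, 02202002202, Z) ⊢ (s1, 2202002202, AAZ) ⊢ (s0, 2202002202, AAZ) ⊢ (s0, 202002202, AZ) ⊢ (s0, 02002202, Z) ⊢ (s1, 2002202, AAZ) ⊢ (s0, 2002202, AAZ) ⊢ (s0, 002202, AZ)
No transition for (s0, 0, top A); M blocks with input 002202 remaining.

stuck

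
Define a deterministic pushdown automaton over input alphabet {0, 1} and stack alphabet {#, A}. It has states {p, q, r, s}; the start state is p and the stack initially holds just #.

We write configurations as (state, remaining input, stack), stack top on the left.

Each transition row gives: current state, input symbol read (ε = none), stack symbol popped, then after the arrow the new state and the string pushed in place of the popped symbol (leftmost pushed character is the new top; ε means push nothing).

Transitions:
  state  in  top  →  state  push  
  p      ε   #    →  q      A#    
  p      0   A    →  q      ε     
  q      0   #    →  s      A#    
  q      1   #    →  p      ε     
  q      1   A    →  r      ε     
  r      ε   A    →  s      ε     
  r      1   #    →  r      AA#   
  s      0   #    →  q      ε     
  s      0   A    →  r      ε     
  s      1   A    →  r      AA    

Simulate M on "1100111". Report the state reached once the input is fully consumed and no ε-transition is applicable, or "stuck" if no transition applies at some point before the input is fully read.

(p, 1100111, #)
  ε-move, top #: go to q, push A# → (q, 1100111, A#)
  read 1, top A: go to r, push ε → (r, 100111, #)
  read 1, top #: go to r, push AA# → (r, 00111, AA#)
  ε-move, top A: go to s, push ε → (s, 00111, A#)
  read 0, top A: go to r, push ε → (r, 0111, #)
No transition for (r, 0, top #); M blocks with input 0111 remaining.

stuck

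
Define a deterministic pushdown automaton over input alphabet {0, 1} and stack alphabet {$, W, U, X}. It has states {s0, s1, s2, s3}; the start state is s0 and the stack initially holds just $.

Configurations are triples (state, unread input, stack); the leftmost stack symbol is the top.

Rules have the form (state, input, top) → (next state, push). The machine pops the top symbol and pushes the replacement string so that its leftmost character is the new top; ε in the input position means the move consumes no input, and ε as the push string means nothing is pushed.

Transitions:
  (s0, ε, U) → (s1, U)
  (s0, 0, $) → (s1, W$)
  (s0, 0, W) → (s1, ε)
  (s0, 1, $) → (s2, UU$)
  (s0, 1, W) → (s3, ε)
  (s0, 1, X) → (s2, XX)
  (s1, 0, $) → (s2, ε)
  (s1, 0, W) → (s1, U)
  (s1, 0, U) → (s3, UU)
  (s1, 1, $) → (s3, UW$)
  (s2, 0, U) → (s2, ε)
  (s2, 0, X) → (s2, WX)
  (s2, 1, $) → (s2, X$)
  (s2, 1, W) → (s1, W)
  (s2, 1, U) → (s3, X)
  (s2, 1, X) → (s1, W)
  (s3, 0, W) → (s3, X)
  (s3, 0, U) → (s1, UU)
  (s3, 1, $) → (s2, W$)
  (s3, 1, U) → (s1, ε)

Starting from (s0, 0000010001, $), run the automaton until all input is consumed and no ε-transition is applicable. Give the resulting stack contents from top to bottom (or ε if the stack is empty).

(s0, 0000010001, $) ⊢ (s1, 000010001, W$) ⊢ (s1, 00010001, U$) ⊢ (s3, 0010001, UU$) ⊢ (s1, 010001, UUU$) ⊢ (s3, 10001, UUUU$) ⊢ (s1, 0001, UUU$) ⊢ (s3, 001, UUUU$) ⊢ (s1, 01, UUUUU$) ⊢ (s3, 1, UUUUUU$) ⊢ (s1, ε, UUUUU$)
All input consumed in state s1 with stack UUUUU$.

UUUUU$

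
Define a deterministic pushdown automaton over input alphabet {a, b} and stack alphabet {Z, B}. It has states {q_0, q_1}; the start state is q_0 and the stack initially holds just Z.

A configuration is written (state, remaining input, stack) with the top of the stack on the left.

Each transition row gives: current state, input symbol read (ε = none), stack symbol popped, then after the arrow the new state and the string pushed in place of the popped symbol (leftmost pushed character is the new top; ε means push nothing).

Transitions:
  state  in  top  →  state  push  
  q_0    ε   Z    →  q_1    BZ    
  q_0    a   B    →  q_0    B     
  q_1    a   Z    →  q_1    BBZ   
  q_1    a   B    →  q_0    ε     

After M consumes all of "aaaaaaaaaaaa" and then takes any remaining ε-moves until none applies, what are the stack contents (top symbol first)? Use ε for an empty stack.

BZ

(q_0, aaaaaaaaaaaa, Z)
  ε-move, top Z: go to q_1, push BZ → (q_1, aaaaaaaaaaaa, BZ)
  read a, top B: go to q_0, push ε → (q_0, aaaaaaaaaaa, Z)
  ε-move, top Z: go to q_1, push BZ → (q_1, aaaaaaaaaaa, BZ)
  read a, top B: go to q_0, push ε → (q_0, aaaaaaaaaa, Z)
  ε-move, top Z: go to q_1, push BZ → (q_1, aaaaaaaaaa, BZ)
  read a, top B: go to q_0, push ε → (q_0, aaaaaaaaa, Z)
  ε-move, top Z: go to q_1, push BZ → (q_1, aaaaaaaaa, BZ)
  read a, top B: go to q_0, push ε → (q_0, aaaaaaaa, Z)
  ε-move, top Z: go to q_1, push BZ → (q_1, aaaaaaaa, BZ)
  read a, top B: go to q_0, push ε → (q_0, aaaaaaa, Z)
  ε-move, top Z: go to q_1, push BZ → (q_1, aaaaaaa, BZ)
  read a, top B: go to q_0, push ε → (q_0, aaaaaa, Z)
  ε-move, top Z: go to q_1, push BZ → (q_1, aaaaaa, BZ)
  read a, top B: go to q_0, push ε → (q_0, aaaaa, Z)
  ε-move, top Z: go to q_1, push BZ → (q_1, aaaaa, BZ)
  read a, top B: go to q_0, push ε → (q_0, aaaa, Z)
  ε-move, top Z: go to q_1, push BZ → (q_1, aaaa, BZ)
  read a, top B: go to q_0, push ε → (q_0, aaa, Z)
  ε-move, top Z: go to q_1, push BZ → (q_1, aaa, BZ)
  read a, top B: go to q_0, push ε → (q_0, aa, Z)
  ε-move, top Z: go to q_1, push BZ → (q_1, aa, BZ)
  read a, top B: go to q_0, push ε → (q_0, a, Z)
  ε-move, top Z: go to q_1, push BZ → (q_1, a, BZ)
  read a, top B: go to q_0, push ε → (q_0, ε, Z)
  ε-move, top Z: go to q_1, push BZ → (q_1, ε, BZ)
All input consumed in state q_1 with stack BZ.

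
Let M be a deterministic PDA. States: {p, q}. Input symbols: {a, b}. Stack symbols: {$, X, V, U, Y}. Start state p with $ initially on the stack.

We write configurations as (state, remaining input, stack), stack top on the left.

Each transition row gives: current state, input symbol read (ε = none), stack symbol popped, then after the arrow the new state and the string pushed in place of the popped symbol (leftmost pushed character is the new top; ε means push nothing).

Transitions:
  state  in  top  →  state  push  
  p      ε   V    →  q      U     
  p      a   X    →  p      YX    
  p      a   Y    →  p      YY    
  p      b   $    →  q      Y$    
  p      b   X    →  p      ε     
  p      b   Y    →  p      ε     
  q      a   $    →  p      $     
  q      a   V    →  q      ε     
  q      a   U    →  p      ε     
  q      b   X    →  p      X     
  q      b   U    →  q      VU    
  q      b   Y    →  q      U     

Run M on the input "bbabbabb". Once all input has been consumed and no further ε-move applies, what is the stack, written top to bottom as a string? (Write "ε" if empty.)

U$

(p, bbabbabb, $)
  read b, top $: go to q, push Y$ → (q, babbabb, Y$)
  read b, top Y: go to q, push U → (q, abbabb, U$)
  read a, top U: go to p, push ε → (p, bbabb, $)
  read b, top $: go to q, push Y$ → (q, babb, Y$)
  read b, top Y: go to q, push U → (q, abb, U$)
  read a, top U: go to p, push ε → (p, bb, $)
  read b, top $: go to q, push Y$ → (q, b, Y$)
  read b, top Y: go to q, push U → (q, ε, U$)
All input consumed in state q with stack U$.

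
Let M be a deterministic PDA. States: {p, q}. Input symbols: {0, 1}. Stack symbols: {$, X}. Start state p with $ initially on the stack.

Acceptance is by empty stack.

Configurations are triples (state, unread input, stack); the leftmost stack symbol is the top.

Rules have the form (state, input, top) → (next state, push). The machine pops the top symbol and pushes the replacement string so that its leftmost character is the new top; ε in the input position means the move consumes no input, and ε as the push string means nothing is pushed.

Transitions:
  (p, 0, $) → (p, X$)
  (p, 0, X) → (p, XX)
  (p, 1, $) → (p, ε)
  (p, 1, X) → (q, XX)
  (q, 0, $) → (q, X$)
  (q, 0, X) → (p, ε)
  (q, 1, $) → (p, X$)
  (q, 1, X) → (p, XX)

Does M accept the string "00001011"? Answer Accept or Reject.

(p, 00001011, $) ⊢ (p, 0001011, X$) ⊢ (p, 001011, XX$) ⊢ (p, 01011, XXX$) ⊢ (p, 1011, XXXX$) ⊢ (q, 011, XXXXX$) ⊢ (p, 11, XXXX$) ⊢ (q, 1, XXXXX$) ⊢ (p, ε, XXXXXX$)
All input consumed; stack is XXXXXX$, not empty, and no further ε-move applies.

Reject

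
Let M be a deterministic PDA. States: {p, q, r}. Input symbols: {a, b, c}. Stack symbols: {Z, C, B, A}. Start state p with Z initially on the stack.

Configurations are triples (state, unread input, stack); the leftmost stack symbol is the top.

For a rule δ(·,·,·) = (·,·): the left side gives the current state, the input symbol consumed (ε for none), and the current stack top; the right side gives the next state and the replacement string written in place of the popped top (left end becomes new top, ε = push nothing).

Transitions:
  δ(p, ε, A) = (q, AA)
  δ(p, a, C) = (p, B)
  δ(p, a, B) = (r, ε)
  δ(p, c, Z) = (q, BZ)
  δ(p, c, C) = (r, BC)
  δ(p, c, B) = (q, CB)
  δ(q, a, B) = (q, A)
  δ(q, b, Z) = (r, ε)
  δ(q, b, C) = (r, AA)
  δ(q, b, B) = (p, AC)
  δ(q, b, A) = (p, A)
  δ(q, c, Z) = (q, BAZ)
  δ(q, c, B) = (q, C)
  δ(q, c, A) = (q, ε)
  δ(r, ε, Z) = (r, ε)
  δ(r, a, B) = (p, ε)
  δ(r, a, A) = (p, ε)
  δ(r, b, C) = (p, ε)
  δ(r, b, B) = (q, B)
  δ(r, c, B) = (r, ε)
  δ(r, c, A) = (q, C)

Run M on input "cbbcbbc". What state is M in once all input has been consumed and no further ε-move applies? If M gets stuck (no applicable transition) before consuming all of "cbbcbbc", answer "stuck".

q

(p, cbbcbbc, Z)
  read c, top Z: go to q, push BZ → (q, bbcbbc, BZ)
  read b, top B: go to p, push AC → (p, bcbbc, ACZ)
  ε-move, top A: go to q, push AA → (q, bcbbc, AACZ)
  read b, top A: go to p, push A → (p, cbbc, AACZ)
  ε-move, top A: go to q, push AA → (q, cbbc, AAACZ)
  read c, top A: go to q, push ε → (q, bbc, AACZ)
  read b, top A: go to p, push A → (p, bc, AACZ)
  ε-move, top A: go to q, push AA → (q, bc, AAACZ)
  read b, top A: go to p, push A → (p, c, AAACZ)
  ε-move, top A: go to q, push AA → (q, c, AAAACZ)
  read c, top A: go to q, push ε → (q, ε, AAACZ)
All input consumed; M is in state q.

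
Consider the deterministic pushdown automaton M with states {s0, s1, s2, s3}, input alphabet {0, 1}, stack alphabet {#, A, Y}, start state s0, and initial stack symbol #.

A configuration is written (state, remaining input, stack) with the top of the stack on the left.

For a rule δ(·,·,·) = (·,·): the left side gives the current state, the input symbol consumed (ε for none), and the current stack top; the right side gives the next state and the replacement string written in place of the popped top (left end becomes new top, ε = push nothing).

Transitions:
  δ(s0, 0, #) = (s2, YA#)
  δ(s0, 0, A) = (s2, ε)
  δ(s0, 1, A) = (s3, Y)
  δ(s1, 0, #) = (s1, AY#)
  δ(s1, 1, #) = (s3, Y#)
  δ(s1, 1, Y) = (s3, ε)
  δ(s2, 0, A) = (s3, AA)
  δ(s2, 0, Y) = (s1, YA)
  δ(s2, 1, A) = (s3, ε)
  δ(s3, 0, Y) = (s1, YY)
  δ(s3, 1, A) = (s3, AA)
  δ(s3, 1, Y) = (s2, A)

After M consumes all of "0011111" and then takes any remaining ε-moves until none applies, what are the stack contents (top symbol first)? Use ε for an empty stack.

AAAAAA#

(s0, 0011111, #) ⊢ (s2, 011111, YA#) ⊢ (s1, 11111, YAA#) ⊢ (s3, 1111, AA#) ⊢ (s3, 111, AAA#) ⊢ (s3, 11, AAAA#) ⊢ (s3, 1, AAAAA#) ⊢ (s3, ε, AAAAAA#)
All input consumed in state s3 with stack AAAAAA#.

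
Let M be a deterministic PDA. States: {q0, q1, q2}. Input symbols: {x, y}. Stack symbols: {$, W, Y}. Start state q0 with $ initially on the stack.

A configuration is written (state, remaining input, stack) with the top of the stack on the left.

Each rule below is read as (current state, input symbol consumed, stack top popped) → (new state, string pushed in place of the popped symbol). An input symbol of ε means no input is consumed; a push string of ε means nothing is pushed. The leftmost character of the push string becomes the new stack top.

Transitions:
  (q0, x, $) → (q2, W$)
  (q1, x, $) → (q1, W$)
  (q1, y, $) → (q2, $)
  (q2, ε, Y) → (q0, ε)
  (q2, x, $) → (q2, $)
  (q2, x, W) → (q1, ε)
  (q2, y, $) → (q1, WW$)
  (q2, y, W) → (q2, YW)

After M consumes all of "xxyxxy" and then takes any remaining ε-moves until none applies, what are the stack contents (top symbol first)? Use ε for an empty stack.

WW$

(q0, xxyxxy, $) ⊢ (q2, xyxxy, W$) ⊢ (q1, yxxy, $) ⊢ (q2, xxy, $) ⊢ (q2, xy, $) ⊢ (q2, y, $) ⊢ (q1, ε, WW$)
All input consumed in state q1 with stack WW$.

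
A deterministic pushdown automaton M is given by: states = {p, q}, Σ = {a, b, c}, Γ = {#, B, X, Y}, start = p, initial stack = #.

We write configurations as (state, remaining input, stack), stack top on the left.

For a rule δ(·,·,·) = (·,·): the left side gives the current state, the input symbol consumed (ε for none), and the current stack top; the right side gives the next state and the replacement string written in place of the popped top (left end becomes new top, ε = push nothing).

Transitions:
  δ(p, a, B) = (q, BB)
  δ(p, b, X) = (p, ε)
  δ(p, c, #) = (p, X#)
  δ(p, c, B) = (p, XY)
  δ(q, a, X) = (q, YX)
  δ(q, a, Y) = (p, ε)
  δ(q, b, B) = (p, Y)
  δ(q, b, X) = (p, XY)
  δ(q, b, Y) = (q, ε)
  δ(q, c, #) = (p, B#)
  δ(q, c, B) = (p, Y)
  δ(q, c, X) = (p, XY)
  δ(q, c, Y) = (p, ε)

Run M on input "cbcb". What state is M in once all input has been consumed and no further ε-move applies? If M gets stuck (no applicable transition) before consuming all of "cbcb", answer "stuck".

(p, cbcb, #) ⊢ (p, bcb, X#) ⊢ (p, cb, #) ⊢ (p, b, X#) ⊢ (p, ε, #)
All input consumed; M is in state p.

p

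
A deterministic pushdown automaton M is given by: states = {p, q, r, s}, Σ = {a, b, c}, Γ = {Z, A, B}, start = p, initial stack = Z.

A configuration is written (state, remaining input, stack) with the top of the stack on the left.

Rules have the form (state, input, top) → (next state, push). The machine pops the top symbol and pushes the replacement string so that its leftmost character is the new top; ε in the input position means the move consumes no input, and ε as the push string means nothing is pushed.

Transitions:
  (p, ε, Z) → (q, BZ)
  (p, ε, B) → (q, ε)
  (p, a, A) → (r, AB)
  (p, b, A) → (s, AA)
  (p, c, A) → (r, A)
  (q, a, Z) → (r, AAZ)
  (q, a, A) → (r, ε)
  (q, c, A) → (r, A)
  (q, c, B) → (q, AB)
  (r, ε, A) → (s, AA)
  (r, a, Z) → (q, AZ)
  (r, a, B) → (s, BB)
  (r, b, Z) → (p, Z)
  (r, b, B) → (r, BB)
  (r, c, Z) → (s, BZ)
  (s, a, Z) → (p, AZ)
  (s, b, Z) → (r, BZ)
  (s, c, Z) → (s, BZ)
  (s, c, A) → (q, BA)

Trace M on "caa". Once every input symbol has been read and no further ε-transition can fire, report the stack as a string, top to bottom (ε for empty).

(p, caa, Z)
  ε-move, top Z: go to q, push BZ → (q, caa, BZ)
  read c, top B: go to q, push AB → (q, aa, ABZ)
  read a, top A: go to r, push ε → (r, a, BZ)
  read a, top B: go to s, push BB → (s, ε, BBZ)
All input consumed in state s with stack BBZ.

BBZ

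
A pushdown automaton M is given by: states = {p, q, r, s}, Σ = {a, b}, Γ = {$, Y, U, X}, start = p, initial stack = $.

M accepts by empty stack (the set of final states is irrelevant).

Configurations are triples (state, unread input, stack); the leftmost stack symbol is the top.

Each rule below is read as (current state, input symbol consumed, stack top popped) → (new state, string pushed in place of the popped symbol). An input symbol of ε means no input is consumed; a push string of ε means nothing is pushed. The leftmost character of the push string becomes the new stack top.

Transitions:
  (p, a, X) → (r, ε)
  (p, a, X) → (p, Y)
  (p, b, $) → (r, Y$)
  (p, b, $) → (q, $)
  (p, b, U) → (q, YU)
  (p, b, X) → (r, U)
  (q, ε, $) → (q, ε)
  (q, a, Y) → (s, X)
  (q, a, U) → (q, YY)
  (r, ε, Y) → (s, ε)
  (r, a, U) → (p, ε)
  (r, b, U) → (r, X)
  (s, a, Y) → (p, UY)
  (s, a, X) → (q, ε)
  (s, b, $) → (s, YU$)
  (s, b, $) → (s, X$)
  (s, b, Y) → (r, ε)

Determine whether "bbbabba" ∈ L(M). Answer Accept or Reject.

One accepting computation: (p, bbbabba, $) ⊢ (r, bbabba, Y$) ⊢ (s, bbabba, $) ⊢ (s, babba, YU$) ⊢ (r, abba, U$) ⊢ (p, bba, $) ⊢ (r, ba, Y$) ⊢ (s, ba, $) ⊢ (s, a, X$) ⊢ (q, ε, $) ⊢ (q, ε, ε)
All input consumed and the stack is empty.

Accept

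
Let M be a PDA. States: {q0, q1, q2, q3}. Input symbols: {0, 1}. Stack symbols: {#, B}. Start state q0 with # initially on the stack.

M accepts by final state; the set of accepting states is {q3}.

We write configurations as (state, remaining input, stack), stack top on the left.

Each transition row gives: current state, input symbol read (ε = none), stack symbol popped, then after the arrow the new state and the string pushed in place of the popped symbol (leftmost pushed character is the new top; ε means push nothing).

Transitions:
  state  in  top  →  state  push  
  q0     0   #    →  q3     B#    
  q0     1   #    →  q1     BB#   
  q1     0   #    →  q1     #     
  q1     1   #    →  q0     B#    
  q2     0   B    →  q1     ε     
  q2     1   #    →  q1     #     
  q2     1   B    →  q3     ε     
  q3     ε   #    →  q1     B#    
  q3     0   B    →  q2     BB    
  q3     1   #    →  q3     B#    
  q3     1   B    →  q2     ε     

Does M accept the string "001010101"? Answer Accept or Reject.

Accept

One accepting computation: (q0, 001010101, #) ⊢ (q3, 01010101, B#) ⊢ (q2, 1010101, BB#) ⊢ (q3, 010101, B#) ⊢ (q2, 10101, BB#) ⊢ (q3, 0101, B#) ⊢ (q2, 101, BB#) ⊢ (q3, 01, B#) ⊢ (q2, 1, BB#) ⊢ (q3, ε, B#)
All input consumed and state q3 ∈ F.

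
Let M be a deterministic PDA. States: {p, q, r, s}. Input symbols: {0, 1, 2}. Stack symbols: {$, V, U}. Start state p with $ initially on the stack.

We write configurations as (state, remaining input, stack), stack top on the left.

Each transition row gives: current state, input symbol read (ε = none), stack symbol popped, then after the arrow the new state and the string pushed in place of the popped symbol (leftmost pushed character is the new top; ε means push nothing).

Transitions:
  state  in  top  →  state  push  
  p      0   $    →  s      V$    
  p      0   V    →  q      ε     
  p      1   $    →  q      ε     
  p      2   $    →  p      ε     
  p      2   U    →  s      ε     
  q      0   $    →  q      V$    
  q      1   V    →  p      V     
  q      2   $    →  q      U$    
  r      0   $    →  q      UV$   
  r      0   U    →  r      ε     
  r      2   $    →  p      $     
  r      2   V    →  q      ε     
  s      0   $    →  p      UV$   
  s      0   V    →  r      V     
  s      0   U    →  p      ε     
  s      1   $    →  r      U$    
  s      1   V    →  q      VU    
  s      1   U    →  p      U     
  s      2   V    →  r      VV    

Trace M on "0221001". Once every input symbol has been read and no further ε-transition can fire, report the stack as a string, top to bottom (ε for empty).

(p, 0221001, $)
  read 0, top $: go to s, push V$ → (s, 221001, V$)
  read 2, top V: go to r, push VV → (r, 21001, VV$)
  read 2, top V: go to q, push ε → (q, 1001, V$)
  read 1, top V: go to p, push V → (p, 001, V$)
  read 0, top V: go to q, push ε → (q, 01, $)
  read 0, top $: go to q, push V$ → (q, 1, V$)
  read 1, top V: go to p, push V → (p, ε, V$)
All input consumed in state p with stack V$.

V$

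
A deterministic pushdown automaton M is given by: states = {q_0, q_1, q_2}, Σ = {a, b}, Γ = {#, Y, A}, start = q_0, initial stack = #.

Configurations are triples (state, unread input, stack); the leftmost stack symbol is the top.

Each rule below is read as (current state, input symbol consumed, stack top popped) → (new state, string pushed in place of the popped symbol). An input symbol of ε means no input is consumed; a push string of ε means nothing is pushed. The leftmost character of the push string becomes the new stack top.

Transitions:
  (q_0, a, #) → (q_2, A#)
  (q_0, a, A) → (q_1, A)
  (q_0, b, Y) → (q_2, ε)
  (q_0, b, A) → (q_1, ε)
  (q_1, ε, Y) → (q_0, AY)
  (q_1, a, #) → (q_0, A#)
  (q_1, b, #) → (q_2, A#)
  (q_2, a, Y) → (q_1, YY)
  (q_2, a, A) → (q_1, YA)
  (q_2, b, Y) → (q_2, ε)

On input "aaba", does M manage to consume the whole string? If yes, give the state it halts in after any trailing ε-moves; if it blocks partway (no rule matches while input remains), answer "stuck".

(q_0, aaba, #)
  read a, top #: go to q_2, push A# → (q_2, aba, A#)
  read a, top A: go to q_1, push YA → (q_1, ba, YA#)
  ε-move, top Y: go to q_0, push AY → (q_0, ba, AYA#)
  read b, top A: go to q_1, push ε → (q_1, a, YA#)
  ε-move, top Y: go to q_0, push AY → (q_0, a, AYA#)
  read a, top A: go to q_1, push A → (q_1, ε, AYA#)
All input consumed; M is in state q_1.

q_1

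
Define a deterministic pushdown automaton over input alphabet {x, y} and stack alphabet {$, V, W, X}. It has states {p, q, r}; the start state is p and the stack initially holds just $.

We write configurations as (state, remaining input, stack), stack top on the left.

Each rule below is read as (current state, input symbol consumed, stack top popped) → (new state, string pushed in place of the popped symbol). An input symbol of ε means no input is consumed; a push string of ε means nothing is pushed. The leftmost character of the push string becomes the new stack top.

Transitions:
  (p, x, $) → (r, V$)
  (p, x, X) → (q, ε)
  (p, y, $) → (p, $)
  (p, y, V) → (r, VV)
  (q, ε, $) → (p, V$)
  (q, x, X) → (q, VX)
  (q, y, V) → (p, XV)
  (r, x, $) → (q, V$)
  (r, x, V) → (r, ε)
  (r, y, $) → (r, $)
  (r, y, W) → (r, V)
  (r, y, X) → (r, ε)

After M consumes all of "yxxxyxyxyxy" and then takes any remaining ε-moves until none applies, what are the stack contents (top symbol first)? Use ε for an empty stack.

XV$

(p, yxxxyxyxyxy, $) ⊢ (p, xxxyxyxyxy, $) ⊢ (r, xxyxyxyxy, V$) ⊢ (r, xyxyxyxy, $) ⊢ (q, yxyxyxy, V$) ⊢ (p, xyxyxy, XV$) ⊢ (q, yxyxy, V$) ⊢ (p, xyxy, XV$) ⊢ (q, yxy, V$) ⊢ (p, xy, XV$) ⊢ (q, y, V$) ⊢ (p, ε, XV$)
All input consumed in state p with stack XV$.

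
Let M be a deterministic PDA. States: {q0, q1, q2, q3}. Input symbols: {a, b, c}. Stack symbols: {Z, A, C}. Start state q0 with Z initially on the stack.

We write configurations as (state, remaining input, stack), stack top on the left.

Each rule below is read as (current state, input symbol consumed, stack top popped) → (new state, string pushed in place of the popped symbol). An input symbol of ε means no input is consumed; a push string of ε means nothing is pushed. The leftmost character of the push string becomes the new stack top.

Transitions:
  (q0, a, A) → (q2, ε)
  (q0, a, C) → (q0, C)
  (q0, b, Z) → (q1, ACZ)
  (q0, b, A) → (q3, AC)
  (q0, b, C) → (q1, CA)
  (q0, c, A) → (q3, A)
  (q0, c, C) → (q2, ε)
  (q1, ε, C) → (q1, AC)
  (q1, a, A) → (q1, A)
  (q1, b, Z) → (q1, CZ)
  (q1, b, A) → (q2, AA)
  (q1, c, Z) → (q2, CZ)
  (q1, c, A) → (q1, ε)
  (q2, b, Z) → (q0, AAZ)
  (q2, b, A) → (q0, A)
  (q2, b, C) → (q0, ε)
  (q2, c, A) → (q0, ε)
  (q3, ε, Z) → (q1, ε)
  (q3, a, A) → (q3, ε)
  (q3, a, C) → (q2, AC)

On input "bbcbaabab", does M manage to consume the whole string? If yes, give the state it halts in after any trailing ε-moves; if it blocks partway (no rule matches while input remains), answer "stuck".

q0

(q0, bbcbaabab, Z)
  read b, top Z: go to q1, push ACZ → (q1, bcbaabab, ACZ)
  read b, top A: go to q2, push AA → (q2, cbaabab, AACZ)
  read c, top A: go to q0, push ε → (q0, baabab, ACZ)
  read b, top A: go to q3, push AC → (q3, aabab, ACCZ)
  read a, top A: go to q3, push ε → (q3, abab, CCZ)
  read a, top C: go to q2, push AC → (q2, bab, ACCZ)
  read b, top A: go to q0, push A → (q0, ab, ACCZ)
  read a, top A: go to q2, push ε → (q2, b, CCZ)
  read b, top C: go to q0, push ε → (q0, ε, CZ)
All input consumed; M is in state q0.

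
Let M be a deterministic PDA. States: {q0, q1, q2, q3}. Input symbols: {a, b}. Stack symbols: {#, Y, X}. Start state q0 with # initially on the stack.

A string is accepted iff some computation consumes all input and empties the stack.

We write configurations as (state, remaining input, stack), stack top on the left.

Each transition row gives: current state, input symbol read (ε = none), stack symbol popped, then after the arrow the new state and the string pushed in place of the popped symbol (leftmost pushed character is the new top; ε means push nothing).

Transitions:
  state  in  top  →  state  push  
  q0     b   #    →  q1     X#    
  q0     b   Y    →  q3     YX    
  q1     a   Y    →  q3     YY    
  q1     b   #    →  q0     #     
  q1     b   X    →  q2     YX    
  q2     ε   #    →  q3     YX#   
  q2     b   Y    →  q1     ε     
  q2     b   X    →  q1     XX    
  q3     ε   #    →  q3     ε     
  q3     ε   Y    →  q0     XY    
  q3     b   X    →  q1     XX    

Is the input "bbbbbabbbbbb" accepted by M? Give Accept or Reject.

(q0, bbbbbabbbbbb, #)
  read b, top #: go to q1, push X# → (q1, bbbbabbbbbb, X#)
  read b, top X: go to q2, push YX → (q2, bbbabbbbbb, YX#)
  read b, top Y: go to q1, push ε → (q1, bbabbbbbb, X#)
  read b, top X: go to q2, push YX → (q2, babbbbbb, YX#)
  read b, top Y: go to q1, push ε → (q1, abbbbbb, X#)
No transition applies at (q1, abbbbbb, X#); input not fully consumed.

Reject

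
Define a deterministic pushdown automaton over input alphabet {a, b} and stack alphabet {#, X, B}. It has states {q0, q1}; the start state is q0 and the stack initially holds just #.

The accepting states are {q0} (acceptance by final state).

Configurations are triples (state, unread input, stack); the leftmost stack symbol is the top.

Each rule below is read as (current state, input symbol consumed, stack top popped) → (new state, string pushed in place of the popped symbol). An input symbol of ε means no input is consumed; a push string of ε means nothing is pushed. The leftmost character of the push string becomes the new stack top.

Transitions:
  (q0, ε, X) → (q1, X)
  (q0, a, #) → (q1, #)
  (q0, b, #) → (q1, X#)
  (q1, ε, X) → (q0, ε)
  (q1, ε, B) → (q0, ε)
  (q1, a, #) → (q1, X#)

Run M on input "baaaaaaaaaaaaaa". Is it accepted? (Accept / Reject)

(q0, baaaaaaaaaaaaaa, #)
  read b, top #: go to q1, push X# → (q1, aaaaaaaaaaaaaa, X#)
  ε-move, top X: go to q0, push ε → (q0, aaaaaaaaaaaaaa, #)
  read a, top #: go to q1, push # → (q1, aaaaaaaaaaaaa, #)
  read a, top #: go to q1, push X# → (q1, aaaaaaaaaaaa, X#)
  ε-move, top X: go to q0, push ε → (q0, aaaaaaaaaaaa, #)
  read a, top #: go to q1, push # → (q1, aaaaaaaaaaa, #)
  read a, top #: go to q1, push X# → (q1, aaaaaaaaaa, X#)
  ε-move, top X: go to q0, push ε → (q0, aaaaaaaaaa, #)
  read a, top #: go to q1, push # → (q1, aaaaaaaaa, #)
  read a, top #: go to q1, push X# → (q1, aaaaaaaa, X#)
  ε-move, top X: go to q0, push ε → (q0, aaaaaaaa, #)
  read a, top #: go to q1, push # → (q1, aaaaaaa, #)
  read a, top #: go to q1, push X# → (q1, aaaaaa, X#)
  ε-move, top X: go to q0, push ε → (q0, aaaaaa, #)
  read a, top #: go to q1, push # → (q1, aaaaa, #)
  read a, top #: go to q1, push X# → (q1, aaaa, X#)
  ε-move, top X: go to q0, push ε → (q0, aaaa, #)
  read a, top #: go to q1, push # → (q1, aaa, #)
  read a, top #: go to q1, push X# → (q1, aa, X#)
  ε-move, top X: go to q0, push ε → (q0, aa, #)
  read a, top #: go to q1, push # → (q1, a, #)
  read a, top #: go to q1, push X# → (q1, ε, X#)
  ε-move, top X: go to q0, push ε → (q0, ε, #)
All input consumed; state q0 ∈ F.

Accept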